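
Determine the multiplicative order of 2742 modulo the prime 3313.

828

The order of 2742 must divide p − 1 = 3312 = 2^4 · 3^2 · 23.
Divisors: 1, 2, 3, 4, 6, 8, 9, 12, 16, 18, 23, 24, 36, 46, 48, 69, 72, 92, 138, 144, 184, 207, 276, 368, 414, 552, 828, 1104, 1656, 3312.
Check each in increasing order: 2742^1 ≡ 2742;  2742^2 ≡ 1367;  2742^3 ≡ 1311;  2742^4 ≡ 157;  2742^6 ≡ 2587;  2742^8 ≡ 1458;  2742^9 ≡ 2358;  2742^12 ≡ 309;  2742^16 ≡ 2131;  2742^18 ≡ 950;  2742^23 ≡ 2641;  2742^24 ≡ 2717;  2742^36 ≡ 1364;  2742^46 ≡ 1016;  2742^48 ≡ 725;  2742^69 ≡ 3039;  2742^72 ≡ 1903;  2742^92 ≡ 1913;  2742^138 ≡ 2190;  2742^144 ≡ 300;  2742^184 ≡ 2017;  2742^207 ≡ 2906;  2742^276 ≡ 2189;  2742^368 ≡ 3238;  2742^414 ≡ 3312;  2742^552 ≡ 1123;  2742^828 ≡ 1.
Smallest exponent giving 1 is 828.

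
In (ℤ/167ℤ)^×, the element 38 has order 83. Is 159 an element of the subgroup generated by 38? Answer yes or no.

no

159 ∈ ⟨38⟩ iff 159^83 ≡ 1 (mod 167), since |⟨38⟩| = 83.
159^83 mod 167 = 166.
Since 166 ≠ 1, 159 does not lie in the subgroup.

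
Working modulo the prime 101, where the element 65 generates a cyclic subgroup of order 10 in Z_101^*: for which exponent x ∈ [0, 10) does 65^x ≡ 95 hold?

8

Successive powers of 65 modulo 101:
  65^0=1  65^1=65  65^2=84  65^3=6  65^4=87  65^5=100
  65^6=36  65^7=17  65^8=95
So 65^8 ≡ 95 (mod 101), giving x = 8.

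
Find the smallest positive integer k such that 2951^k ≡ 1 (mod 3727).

1863

The order of 2951 must divide p − 1 = 3726 = 2 · 3^4 · 23.
Divisors: 1, 2, 3, 6, 9, 18, 23, 27, 46, 54, 69, 81, 138, 162, 207, 414, 621, 1242, 1863, 3726.
Check each in increasing order: 2951^1 ≡ 2951;  2951^2 ≡ 2129;  2951^3 ≡ 2684;  2951^6 ≡ 3292;  2951^9 ≡ 2738;  2951^18 ≡ 1647;  2951^23 ≡ 832;  2951^27 ≡ 3543;  2951^46 ≡ 2729;  2951^54 ≡ 313;  2951^69 ≡ 785;  2951^81 ≡ 2040;  2951^138 ≡ 1270;  2951^162 ≡ 2268;  2951^207 ≡ 1841;  2951^414 ≡ 1438;  2951^621 ≡ 1188;  2951^1242 ≡ 2538;  2951^1863 ≡ 1.
Smallest exponent giving 1 is 1863.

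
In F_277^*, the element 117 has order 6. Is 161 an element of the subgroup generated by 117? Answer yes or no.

yes

161 ∈ ⟨117⟩ iff 161^6 ≡ 1 (mod 277), since |⟨117⟩| = 6.
161^6 mod 277 = 1.
Since 1 = 1, 161 lies in the subgroup.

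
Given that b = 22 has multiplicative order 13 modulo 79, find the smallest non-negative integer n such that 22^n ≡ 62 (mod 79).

Successive powers of 22 modulo 79:
  22^0=1  22^1=22  22^2=10  22^3=62
So 22^3 ≡ 62 (mod 79), giving n = 3.

3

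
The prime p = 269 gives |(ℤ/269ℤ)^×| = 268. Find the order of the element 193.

268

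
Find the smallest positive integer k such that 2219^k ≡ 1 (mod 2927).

1463

The order of 2219 must divide p − 1 = 2926 = 2 · 7 · 11 · 19.
Divisors: 1, 2, 7, 11, 14, 19, 22, 38, 77, 133, 154, 209, 266, 418, 1463, 2926.
Check each in increasing order: 2219^1 ≡ 2219;  2219^2 ≡ 747;  2219^7 ≡ 2401;  2219^11 ≡ 972;  2219^14 ≡ 1538;  2219^19 ≡ 1413;  2219^22 ≡ 2290;  2219^38 ≡ 355;  2219^77 ≡ 968;  2219^133 ≡ 1525;  2219^154 ≡ 384;  2219^209 ≡ 1305;  2219^266 ≡ 1587;  2219^418 ≡ 2438;  2219^1463 ≡ 1.
Smallest exponent giving 1 is 1463.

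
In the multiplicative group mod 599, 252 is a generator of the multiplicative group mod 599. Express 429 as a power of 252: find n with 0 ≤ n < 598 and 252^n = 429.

Baby-step giant-step with m = ceil(sqrt(598)) = 25.
Baby table (252^j mod 599 for j=0..24):
  0:1  1:252  2:10  3:124  4:100  5:42  6:401  7:420
  8:416  9:7  10:566  11:70  12:269  13:101  14:294  15:411
  16:544  17:516  18:49  19:368  20:490  21:86  22:108  23:261
  24:481
Giant step factor: 252^(-25) ≡ 14 (mod 599).
Scan 429·14^i mod 599 for i = 0, 1, …:
  i=0: 429   i=1: 16   i=2: 224   i=3: 141
  i=4: 177   i=5: 82   i=6: 549   i=7: 498
  i=8: 383   i=9: 570     …   i=18: 62
  i=19: 269
Match at i=19, j=12: n = 19·25 + 12 = 487.

487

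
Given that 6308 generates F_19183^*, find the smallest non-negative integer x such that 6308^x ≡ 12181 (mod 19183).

15831

Baby-step giant-step with m = ceil(sqrt(19182)) = 139.
Baby table (6308^j mod 19183 for j=0..138):
  0:1  1:6308  2:5322  3:926  4:9576  5:17324  6:13424  7:4830
  8:5036  9:40  10:2941  11:1867  12:17857  13:18563  14:2372  15:19019
  16:1370  17:9610  18:1600  19:2542  20:17131  21:4509  22:13566  23:18148
  24:12623  25:16434  26:740  27:6451  28:5765  29:13835  30:7713  31:5516
  32:16149  33:6162  34:5138  35:10417  36:8661  37:404  38:16276  39:1592
  40:9627  41:12921  42:16284  43:13690  44:13837  45:1146  46:16160  47:18001
  48:6131  49:1420  50:18082  51:18321  52:10476  53:16356  54:7474  55:13361
  56:10269  57:15044  58:18434  59:13509  60:3886  61:16197  62:2018  63:11215
  64:16499  65:7917  66:7087  67:8406  68:3236  69:1976  70:14841  71:3988
  72:7391  73:7738  74:9752  75:14918  76:10129  77:14342  78:2308  79:18150
  80:6056  81:7895  82:2592  83:6420  84:2047  85:2317  86:17373  87:15588
  88:16229  89:12044  90:8872  91:7765  92:7421  93:5148  94:15948  95:4332
  96:9664  97:16121  98:2185  99:9586  100:3672  101:9095  102:14090  103:4881
  104:633  105:2900  106:11801  107:10668  108:18963  109:12599  110:18506  111:7293
  112:3410  113:6137  114:902  115:11648  116:4694  117:10383  118:5202  119:11286
  120:3975  121:2119  122:15284  123:16897  124:5528  125:15113  126:12477  127:16250
  128:10231  129:5536  130:8028  131:16687  132:4475  133:10107  134:9847  135:322
  136:16961  137:6397  138:10427
Giant step factor: 6308^(-139) ≡ 15032 (mod 19183).
Scan 12181·15032^i mod 19183 for i = 0, 1, …:
  i=0: 12181   i=1: 3057   i=2: 9539   i=3: 16506
  i=4: 5270   i=5: 12033   i=6: 3549   i=7: 645
  i=8: 8225   i=9: 3765     …   i=112: 14089
  i=113: 5528
Match at i=113, j=124: x = 113·139 + 124 = 15831.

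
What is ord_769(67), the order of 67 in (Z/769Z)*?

The order of 67 must divide p − 1 = 768 = 2^8 · 3.
Divisors: 1, 2, 3, 4, 6, 8, 12, 16, 24, 32, 48, 64, 96, 128, 192, 256, 384, 768.
Check each in increasing order: 67^1 ≡ 67;  67^2 ≡ 644;  67^3 ≡ 84;  67^4 ≡ 245;  67^6 ≡ 135;  67^8 ≡ 43;  67^12 ≡ 538;  67^16 ≡ 311;  67^24 ≡ 300;  67^32 ≡ 596;  67^48 ≡ 27;  67^64 ≡ 707;  67^96 ≡ 729;  67^128 ≡ 768;  67^192 ≡ 62;  67^256 ≡ 1.
Smallest exponent giving 1 is 256.

256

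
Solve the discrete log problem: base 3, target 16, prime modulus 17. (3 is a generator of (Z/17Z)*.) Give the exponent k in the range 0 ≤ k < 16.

Successive powers of 3 modulo 17:
  3^0=1  3^1=3  3^2=9  3^3=10  3^4=13  3^5=5
  3^6=15  3^7=11  3^8=16
So 3^8 ≡ 16 (mod 17), giving k = 8.

8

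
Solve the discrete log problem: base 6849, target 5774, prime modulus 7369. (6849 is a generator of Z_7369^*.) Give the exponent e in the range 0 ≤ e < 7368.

2278

Baby-step giant-step with m = ceil(sqrt(7368)) = 86.
Baby table (6849^j mod 7369 for j=0..85):
  0:1  1:6849  2:5116  3:7258  4:6137  5:6906  6:4952  7:4110
  8:7179  9:3003  10:668  11:6352  12:5641  13:6911  14:2352  15:214
  16:6624  17:4212  18:5722  19:1636  20:4084  21:5961  22:2629  23:3554
  24:1539  25:2941  26:3432  27:6027  28:5154  29:2236  30:1582  31:2688
  32:2350  33:1254  34:3761  35:4434  36:817  37:2562  38:1549  39:5110
  40:3009  41:4917  42:203  43:4975  44:6888  45:6943  46:450  47:1808
  48:3072  49:1633  50:5644  51:5351  52:2962  53:7250  54:2928  55:2823
  56:5840  57:6597  58:3514  59:232  60:4633  61:503  62:3724  63:1567
  64:3119  65:6669  66:2919  67:134  68:4010  69:227  70:7233  71:4399
  72:4279  73:358  74:5434  75:4016  76:4476  77:1084  78:3733  79:4256
  80:4949  81:5670  82:6569  83:3336  84:4364  85:372
Giant step factor: 6849^(-86) ≡ 491 (mod 7369).
Scan 5774·491^i mod 7369 for i = 0, 1, …:
  i=0: 5774   i=1: 5338   i=2: 4963   i=3: 5063
  i=4: 2580   i=5: 6681   i=6: 1166   i=7: 5093
  i=8: 2572   i=9: 2753     …   i=25: 1081
  i=26: 203
Match at i=26, j=42: e = 26·86 + 42 = 2278.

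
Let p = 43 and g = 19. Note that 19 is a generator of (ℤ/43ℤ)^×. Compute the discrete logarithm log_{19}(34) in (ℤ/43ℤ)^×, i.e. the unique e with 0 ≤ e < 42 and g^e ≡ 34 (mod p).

Baby-step giant-step with m = ceil(sqrt(42)) = 7.
Baby table (19^j mod 43 for j=0..6):
  0:1  1:19  2:17  3:22  4:31  5:30  6:11
Giant step factor: 19^(-7) ≡ 7 (mod 43).
Scan 34·7^i mod 43 for i = 0, 1, …:
  i=0: 34   i=1: 23   i=2: 32   i=3: 9
  i=4: 20   i=5: 11
Match at i=5, j=6: e = 5·7 + 6 = 41.

41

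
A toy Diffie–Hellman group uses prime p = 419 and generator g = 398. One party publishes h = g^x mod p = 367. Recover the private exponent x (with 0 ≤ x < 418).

185

Baby-step giant-step with m = ceil(sqrt(418)) = 21.
Baby table (398^j mod 419 for j=0..20):
  0:1  1:398  2:22  3:376  4:65  5:311  6:173  7:138
  8:35  9:103  10:351  11:171  12:180  13:410  14:189  15:221
  16:387  17:253  18:134  19:119  20:15
Giant step factor: 398^(-21) ≡ 278 (mod 419).
Scan 367·278^i mod 419 for i = 0, 1, …:
  i=0: 367   i=1: 209   i=2: 280   i=3: 325
  i=4: 265   i=5: 345   i=6: 378   i=7: 334
  i=8: 253
Match at i=8, j=17: x = 8·21 + 17 = 185.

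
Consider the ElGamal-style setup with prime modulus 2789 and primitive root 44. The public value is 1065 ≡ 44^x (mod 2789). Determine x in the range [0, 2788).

Baby-step giant-step with m = ceil(sqrt(2788)) = 53.
Baby table (44^j mod 2789 for j=0..52):
  0:1  1:44  2:1936  3:1514  4:2469  5:2654  6:2427  7:806
  8:1996  9:1365  10:1491  11:1457  12:2750  13:1073  14:2588  15:2312
  16:1324  17:2476  18:173  19:2034  20:248  21:2545  22:420  23:1746
  24:1521  25:2777  26:2261  27:1869  28:1355  29:1051  30:1620  31:1555
  32:1484  33:1149  34:354  35:1631  36:2039  37:468  38:1069  39:2412
  40:146  41:846  42:967  43:713  44:693  45:2602  46:139  47:538
  48:1360  49:1271  50:144  51:758  52:2673
Giant step factor: 44^(-53) ≡ 1065 (mod 2789).
Scan 1065·1065^i mod 2789 for i = 0, 1, …:
  i=0: 1065   i=1: 1891   i=2: 257   i=3: 383
  i=4: 701   i=5: 1902   i=6: 816   i=7: 1661
  i=8: 739   i=9: 537     …   i=50: 588
  i=51: 1484
Match at i=51, j=32: x = 51·53 + 32 = 2735.

2735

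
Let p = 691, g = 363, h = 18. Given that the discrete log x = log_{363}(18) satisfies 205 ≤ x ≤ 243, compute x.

223

Compute 363^205 mod 691 = 460, then multiply by 363 repeatedly:
  363^205=460  363^206=449  363^207=602  363^208=170  363^209=211
  363^210=583  363^211=183  363^212=93  363^213=591  363^214=323
  363^215=470  363^216=624  363^217=555  363^218=384  363^219=501
  363^220=130  363^221=202  363^222=80  363^223=18
Found 18 at exponent 223.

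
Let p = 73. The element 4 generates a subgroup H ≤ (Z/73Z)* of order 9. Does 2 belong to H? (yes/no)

yes

⟨4⟩ has order 9; its elements mod 73 are {1, 2, 4, 8, 16, 32, 37, 55, 64}.
2 is in this set.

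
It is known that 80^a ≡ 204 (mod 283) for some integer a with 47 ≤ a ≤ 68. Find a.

Compute 80^47 mod 283 = 45, then multiply by 80 repeatedly:
  80^47=45  80^48=204
Found 204 at exponent 48.

48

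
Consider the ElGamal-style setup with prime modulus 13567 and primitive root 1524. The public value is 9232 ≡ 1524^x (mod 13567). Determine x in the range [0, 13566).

2883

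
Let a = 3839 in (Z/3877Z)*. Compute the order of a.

The order of 3839 must divide p − 1 = 3876 = 2^2 · 3 · 17 · 19.
Divisors: 1, 2, 3, 4, 6, 12, 17, 19, 34, 38, 51, 57, 68, 76, 102, 114, 204, 228, 323, 646, 969, 1292, 1938, 3876.
Check each in increasing order: 3839^1 ≡ 3839;  3839^2 ≡ 1444;  3839^3 ≡ 3283;  3839^4 ≡ 3187;  3839^6 ≡ 29;  3839^12 ≡ 841;  3839^17 ≡ 2521;  3839^19 ≡ 3698;  3839^34 ≡ 1038;  3839^38 ≡ 1025;  3839^51 ≡ 3700;  3839^57 ≡ 2621;  3839^68 ≡ 3515;  3839^76 ≡ 3835;  3839^102 ≡ 313;  3839^114 ≡ 3474;  3839^204 ≡ 1044;  3839^228 ≡ 3452;  3839^323 ≡ 3375;  3839^646 ≡ 3876;  3839^969 ≡ 502;  3839^1292 ≡ 1.
Smallest exponent giving 1 is 1292.

1292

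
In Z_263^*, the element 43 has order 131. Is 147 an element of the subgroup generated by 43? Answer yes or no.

yes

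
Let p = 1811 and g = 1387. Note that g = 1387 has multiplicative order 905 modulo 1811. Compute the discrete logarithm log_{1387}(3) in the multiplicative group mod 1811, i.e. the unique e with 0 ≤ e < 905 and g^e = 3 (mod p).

312

Baby-step giant-step with m = ceil(sqrt(905)) = 31.
Baby table (1387^j mod 1811 for j=0..30):
  0:1  1:1387  2:487  3:1777  4:1739  5:1552  6:1156  7:637
  8:1562  9:538  10:74  11:1222  12:1629  13:1106  14:105  15:755
  16:427  17:52  18:1495  19:1781  20:43  21:1689  22:1020  23:349
  24:526  25:1540  26:811  27:226  28:159  29:1402  30:1371
Giant step factor: 1387^(-31) ≡ 872 (mod 1811).
Scan 3·872^i mod 1811 for i = 0, 1, …:
  i=0: 3   i=1: 805   i=2: 1103   i=3: 175
  i=4: 476   i=5: 353   i=6: 1757   i=7: 1809
  i=8: 67   i=9: 472   i=10: 487
Match at i=10, j=2: e = 10·31 + 2 = 312.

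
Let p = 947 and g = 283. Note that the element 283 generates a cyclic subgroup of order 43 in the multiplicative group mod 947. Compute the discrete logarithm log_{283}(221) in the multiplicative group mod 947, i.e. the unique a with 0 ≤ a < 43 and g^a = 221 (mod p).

31

Baby-step giant-step with m = ceil(sqrt(43)) = 7.
Baby table (283^j mod 947 for j=0..6):
  0:1  1:283  2:541  3:636  4:58  5:315  6:127
Giant step factor: 283^(-7) ≡ 484 (mod 947).
Scan 221·484^i mod 947 for i = 0, 1, …:
  i=0: 221   i=1: 900   i=2: 927   i=3: 737
  i=4: 636
Match at i=4, j=3: a = 4·7 + 3 = 31.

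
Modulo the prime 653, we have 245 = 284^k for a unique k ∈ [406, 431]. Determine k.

419

Compute 284^406 mod 653 = 76, then multiply by 284 repeatedly:
  284^406=76  284^407=35  284^408=145  284^409=41  284^410=543
  284^411=104  284^412=151  284^413=439  284^414=606  284^415=365
  284^416=486  284^417=241  284^418=532  284^419=245
Found 245 at exponent 419.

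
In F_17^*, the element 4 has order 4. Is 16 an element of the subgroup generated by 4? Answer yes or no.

yes

16 ∈ ⟨4⟩ iff 16^4 ≡ 1 (mod 17), since |⟨4⟩| = 4.
16^4 mod 17 = 1.
Since 1 = 1, 16 lies in the subgroup.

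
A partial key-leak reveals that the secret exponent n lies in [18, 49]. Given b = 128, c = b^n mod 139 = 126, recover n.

19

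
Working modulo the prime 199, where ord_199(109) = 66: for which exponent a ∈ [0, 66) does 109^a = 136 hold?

Baby-step giant-step with m = ceil(sqrt(66)) = 9.
Baby table (109^j mod 199 for j=0..8):
  0:1  1:109  2:140  3:136  4:98  5:135  6:188  7:194
  8:52
Giant step factor: 109^(-9) ≡ 85 (mod 199).
Scan 136·85^i mod 199 for i = 0, 1, …:
  i=0: 136
Match at i=0, j=3: a = 0·9 + 3 = 3.

3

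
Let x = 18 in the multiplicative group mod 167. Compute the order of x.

The order of 18 must divide p − 1 = 166 = 2 · 83.
Divisors: 1, 2, 83, 166.
Check each in increasing order: 18^1 ≡ 18;  18^2 ≡ 157;  18^83 ≡ 1.
Smallest exponent giving 1 is 83.

83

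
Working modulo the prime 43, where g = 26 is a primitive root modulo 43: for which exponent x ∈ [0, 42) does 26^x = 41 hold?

30

Successive powers of 26 modulo 43:
  26^0=1  26^1=26  26^2=31  26^3=32  26^4=15  26^5=3
  26^6=35  26^7=7  26^8=10  26^9=2  26^10=9  26^11=19
  26^12=21  26^13=30  26^14=6  26^15=27  26^16=14  26^17=20
  26^18=4  26^19=18  26^20=38  26^21=42  26^22=17  26^23=12
  26^24=11  26^25=28  26^26=40  26^27=8  26^28=36  26^29=33
  26^30=41
So 26^30 ≡ 41 (mod 43), giving x = 30.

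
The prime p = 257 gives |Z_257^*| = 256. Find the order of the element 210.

256

The order of 210 must divide p − 1 = 256 = 2^8.
Divisors: 1, 2, 4, 8, 16, 32, 64, 128, 256.
Check each in increasing order: 210^1 ≡ 210;  210^2 ≡ 153;  210^4 ≡ 22;  210^8 ≡ 227;  210^16 ≡ 129;  210^32 ≡ 193;  210^64 ≡ 241;  210^128 ≡ 256;  210^256 ≡ 1.
Smallest exponent giving 1 is 256.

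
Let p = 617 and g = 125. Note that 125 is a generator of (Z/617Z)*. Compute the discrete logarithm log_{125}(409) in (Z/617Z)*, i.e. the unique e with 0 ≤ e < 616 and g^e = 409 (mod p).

Baby-step giant-step with m = ceil(sqrt(616)) = 25.
Baby table (125^j mod 617 for j=0..24):
  0:1  1:125  2:200  3:320  4:512  5:449  6:595  7:335
  8:536  9:364  10:459  11:611  12:484  13:34  14:548  15:13
  16:391  17:132  18:458  19:486  20:284  21:331  22:36  23:181
  24:413
Giant step factor: 125^(-25) ≡ 386 (mod 617).
Scan 409·386^i mod 617 for i = 0, 1, …:
  i=0: 409   i=1: 539   i=2: 125
Match at i=2, j=1: e = 2·25 + 1 = 51.

51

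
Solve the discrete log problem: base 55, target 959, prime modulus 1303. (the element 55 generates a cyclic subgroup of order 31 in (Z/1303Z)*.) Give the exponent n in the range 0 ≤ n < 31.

4

Successive powers of 55 modulo 1303:
  55^0=1  55^1=55  55^2=419  55^3=894  55^4=959
So 55^4 ≡ 959 (mod 1303), giving n = 4.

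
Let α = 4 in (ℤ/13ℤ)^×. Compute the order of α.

6

The order of 4 must divide p − 1 = 12 = 2^2 · 3.
Divisors: 1, 2, 3, 4, 6, 12.
Check each in increasing order: 4^1 ≡ 4;  4^2 ≡ 3;  4^3 ≡ 12;  4^4 ≡ 9;  4^6 ≡ 1.
Smallest exponent giving 1 is 6.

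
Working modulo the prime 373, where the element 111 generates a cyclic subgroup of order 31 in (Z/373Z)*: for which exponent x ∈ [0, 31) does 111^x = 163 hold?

Successive powers of 111 modulo 373:
  111^0=1  111^1=111  111^2=12  111^3=213  111^4=144  111^5=318
  111^6=236  111^7=86  111^8=221  111^9=286  111^10=41  111^11=75
  111^12=119  111^13=154  111^14=309  111^15=356  111^16=351  111^17=169
  111^18=109  111^19=163
So 111^19 ≡ 163 (mod 373), giving x = 19.

19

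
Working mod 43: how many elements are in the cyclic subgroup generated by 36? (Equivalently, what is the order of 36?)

3

The order of 36 must divide p − 1 = 42 = 2 · 3 · 7.
Divisors: 1, 2, 3, 6, 7, 14, 21, 42.
Check each in increasing order: 36^1 ≡ 36;  36^2 ≡ 6;  36^3 ≡ 1.
Smallest exponent giving 1 is 3.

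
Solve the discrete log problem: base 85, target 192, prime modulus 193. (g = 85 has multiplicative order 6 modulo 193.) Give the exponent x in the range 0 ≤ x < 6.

3

Successive powers of 85 modulo 193:
  85^0=1  85^1=85  85^2=84  85^3=192
So 85^3 ≡ 192 (mod 193), giving x = 3.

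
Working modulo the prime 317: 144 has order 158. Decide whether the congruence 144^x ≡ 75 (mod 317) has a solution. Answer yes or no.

no

75 ∈ ⟨144⟩ iff 75^158 ≡ 1 (mod 317), since |⟨144⟩| = 158.
75^158 mod 317 = 316.
Since 316 ≠ 1, 75 does not lie in the subgroup.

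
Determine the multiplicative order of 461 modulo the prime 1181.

The order of 461 must divide p − 1 = 1180 = 2^2 · 5 · 59.
Divisors: 1, 2, 4, 5, 10, 20, 59, 118, 236, 295, 590, 1180.
Check each in increasing order: 461^1 ≡ 461;  461^2 ≡ 1122;  461^4 ≡ 1119;  461^5 ≡ 943;  461^10 ≡ 1137;  461^20 ≡ 755;  461^59 ≡ 729;  461^118 ≡ 1172;  461^236 ≡ 81;  461^295 ≡ 1180;  461^590 ≡ 1.
Smallest exponent giving 1 is 590.

590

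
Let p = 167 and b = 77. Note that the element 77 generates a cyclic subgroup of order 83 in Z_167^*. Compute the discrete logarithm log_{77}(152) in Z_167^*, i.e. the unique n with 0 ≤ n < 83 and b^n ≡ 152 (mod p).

Baby-step giant-step with m = ceil(sqrt(83)) = 10.
Baby table (77^j mod 167 for j=0..9):
  0:1  1:77  2:84  3:122  4:42  5:61  6:21  7:114
  8:94  9:57
Giant step factor: 77^(-10) ≡ 32 (mod 167).
Scan 152·32^i mod 167 for i = 0, 1, …:
  i=0: 152   i=1: 21
Match at i=1, j=6: n = 1·10 + 6 = 16.

16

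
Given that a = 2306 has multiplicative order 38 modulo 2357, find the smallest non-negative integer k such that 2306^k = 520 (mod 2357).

24

Successive powers of 2306 modulo 2357:
  2306^0=1  2306^1=2306  2306^2=244  2306^3=1698  2306^4=611  2306^5=1837
  2306^6=593  2306^7=398  2306^8=915  2306^9=475  2306^10=1702  2306^11=407
  2306^12=456  2306^13=314  2306^14=485  2306^15=1192  2306^16=490  2306^17=937
  2306^18=1710  2306^19=2356  2306^20=51  2306^21=2113  2306^22=659  2306^23=1746
  2306^24=520
So 2306^24 ≡ 520 (mod 2357), giving k = 24.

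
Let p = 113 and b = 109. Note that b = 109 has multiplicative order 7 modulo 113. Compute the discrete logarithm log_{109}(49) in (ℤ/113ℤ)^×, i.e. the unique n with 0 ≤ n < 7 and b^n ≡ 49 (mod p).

3

Successive powers of 109 modulo 113:
  109^0=1  109^1=109  109^2=16  109^3=49
So 109^3 ≡ 49 (mod 113), giving n = 3.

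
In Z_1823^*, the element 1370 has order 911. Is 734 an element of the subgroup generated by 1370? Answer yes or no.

734 ∈ ⟨1370⟩ iff 734^911 ≡ 1 (mod 1823), since |⟨1370⟩| = 911.
734^911 mod 1823 = 1822.
Since 1822 ≠ 1, 734 does not lie in the subgroup.

no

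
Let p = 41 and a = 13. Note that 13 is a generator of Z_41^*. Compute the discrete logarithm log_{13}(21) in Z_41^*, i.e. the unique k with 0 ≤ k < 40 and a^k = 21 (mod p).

Successive powers of 13 modulo 41:
  13^0=1  13^1=13  13^2=5  13^3=24  13^4=25  13^5=38
  13^6=2  13^7=26  13^8=10  13^9=7  13^10=9  13^11=35
  13^12=4  13^13=11  13^14=20  13^15=14  13^16=18  13^17=29
  13^18=8  13^19=22  13^20=40  13^21=28  13^22=36  13^23=17
  13^24=16  13^25=3  13^26=39  13^27=15  13^28=31  13^29=34
  13^30=32  13^31=6  13^32=37  13^33=30  13^34=21
So 13^34 ≡ 21 (mod 41), giving k = 34.

34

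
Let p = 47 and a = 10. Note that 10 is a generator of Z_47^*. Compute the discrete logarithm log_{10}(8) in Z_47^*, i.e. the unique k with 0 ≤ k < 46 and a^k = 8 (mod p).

Baby-step giant-step with m = ceil(sqrt(46)) = 7.
Baby table (10^j mod 47 for j=0..6):
  0:1  1:10  2:6  3:13  4:36  5:31  6:28
Giant step factor: 10^(-7) ≡ 23 (mod 47).
Scan 8·23^i mod 47 for i = 0, 1, …:
  i=0: 8   i=1: 43   i=2: 2   i=3: 46
  i=4: 24   i=5: 35   i=6: 6
Match at i=6, j=2: k = 6·7 + 2 = 44.

44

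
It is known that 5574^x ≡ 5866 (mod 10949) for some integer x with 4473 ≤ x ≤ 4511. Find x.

4484

Compute 5574^4473 mod 10949 = 2418, then multiply by 5574 repeatedly:
  5574^4473=2418  5574^4474=10662  5574^4475=9765  5574^4476=2631  5574^4477=4483
  5574^4478=2624  5574^4479=9261  5574^4480=7228  5574^4481=7501  5574^4482=7292
  5574^4483=2920  5574^4484=5866
Found 5866 at exponent 4484.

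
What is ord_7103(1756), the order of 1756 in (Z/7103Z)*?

3551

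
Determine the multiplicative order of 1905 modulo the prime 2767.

922

The order of 1905 must divide p − 1 = 2766 = 2 · 3 · 461.
Divisors: 1, 2, 3, 6, 461, 922, 1383, 2766.
Check each in increasing order: 1905^1 ≡ 1905;  1905^2 ≡ 1488;  1905^3 ≡ 1232;  1905^6 ≡ 1508;  1905^461 ≡ 2766;  1905^922 ≡ 1.
Smallest exponent giving 1 is 922.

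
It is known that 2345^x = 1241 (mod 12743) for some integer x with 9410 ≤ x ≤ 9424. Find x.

Compute 2345^9410 mod 12743 = 8590, then multiply by 2345 repeatedly:
  2345^9410=8590  2345^9411=9610  2345^9412=5826  2345^9413=1474  2345^9414=3177
  2345^9415=8153  2345^9416=4285  2345^9417=6841  2345^9418=11451  2345^9419=3094
  2345^9420=4663  2345^9421=1241
Found 1241 at exponent 9421.

9421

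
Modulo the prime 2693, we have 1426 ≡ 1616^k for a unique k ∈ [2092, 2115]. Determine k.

2102

Compute 1616^2092 mod 2693 = 871, then multiply by 1616 repeatedly:
  1616^2092=871  1616^2093=1790  1616^2094=358  1616^2095=2226  1616^2096=2061
  1616^2097=2028  1616^2098=2560  1616^2099=512  1616^2100=641  1616^2101=1744
  1616^2102=1426
Found 1426 at exponent 2102.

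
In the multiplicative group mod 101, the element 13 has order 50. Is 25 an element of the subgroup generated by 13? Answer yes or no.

25 ∈ ⟨13⟩ iff 25^50 ≡ 1 (mod 101), since |⟨13⟩| = 50.
25^50 mod 101 = 1.
Since 1 = 1, 25 lies in the subgroup.

yes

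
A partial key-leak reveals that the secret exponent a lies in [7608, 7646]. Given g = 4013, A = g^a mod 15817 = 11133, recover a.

7633

Compute 4013^7608 mod 15817 = 14509, then multiply by 4013 repeatedly:
  4013^7608=14509  4013^7609=2240  4013^7610=5064  4013^7611=12804  4013^7612=8836
  4013^7613=12971  4013^7614=14693  4013^7615=13050  4013^7616=15380  4013^7617=2006
  4013^7618=15042  4013^7619=5874  4013^7620=5032  4013^7621=10924  4013^7622=9105
  4013^7623=1095  4013^7624=12926  4013^7625=8095  4013^7626=12934  4013^7627=8565
  4013^7628=1004  4013^7629=11534  4013^7630=5400  4013^7631=910  4013^7632=13920
  4013^7633=11133
Found 11133 at exponent 7633.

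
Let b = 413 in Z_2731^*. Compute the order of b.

65

The order of 413 must divide p − 1 = 2730 = 2 · 3 · 5 · 7 · 13.
Divisors: 1, 2, 3, 5, 6, 7, 10, 13, 14, 15, 21, 26, 30, 35, 39, 42, 65, 70, 78, 91, 105, 130, 182, 195, 210, 273, 390, 455, 546, 910, 1365, 2730.
Check each in increasing order: 413^1 ≡ 413;  413^2 ≡ 1247;  413^3 ≡ 1583;  413^5 ≡ 2219;  413^6 ≡ 1562;  413^7 ≡ 590;  413^10 ≡ 2699;  413^13 ≡ 1233;  413^14 ≡ 1263;  413^15 ≡ 2729;  413^21 ≡ 2338;  413^26 ≡ 1853;  413^30 ≡ 4;  413^35 ≡ 683;  413^39 ≡ 1633;  413^42 ≡ 1513;  413^65 ≡ 1.
Smallest exponent giving 1 is 65.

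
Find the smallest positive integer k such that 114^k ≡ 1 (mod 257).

128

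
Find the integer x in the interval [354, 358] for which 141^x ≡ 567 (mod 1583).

Compute 141^354 mod 1583 = 609, then multiply by 141 repeatedly:
  141^354=609  141^355=387  141^356=745  141^357=567
Found 567 at exponent 357.

357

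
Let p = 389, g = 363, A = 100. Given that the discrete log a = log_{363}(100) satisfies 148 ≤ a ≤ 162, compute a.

Compute 363^148 mod 389 = 337, then multiply by 363 repeatedly:
  363^148=337  363^149=185  363^150=247  363^151=191  363^152=91
  363^153=357  363^154=54  363^155=152  363^156=327  363^157=56
  363^158=100
Found 100 at exponent 158.

158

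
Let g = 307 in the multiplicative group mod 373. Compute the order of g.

186

The order of 307 must divide p − 1 = 372 = 2^2 · 3 · 31.
Divisors: 1, 2, 3, 4, 6, 12, 31, 62, 93, 124, 186, 372.
Check each in increasing order: 307^1 ≡ 307;  307^2 ≡ 253;  307^3 ≡ 87;  307^4 ≡ 226;  307^6 ≡ 109;  307^12 ≡ 318;  307^31 ≡ 89;  307^62 ≡ 88;  307^93 ≡ 372;  307^124 ≡ 284;  307^186 ≡ 1.
Smallest exponent giving 1 is 186.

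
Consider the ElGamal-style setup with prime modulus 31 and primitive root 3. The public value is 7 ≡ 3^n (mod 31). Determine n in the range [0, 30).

28

Successive powers of 3 modulo 31:
  3^0=1  3^1=3  3^2=9  3^3=27  3^4=19  3^5=26
  3^6=16  3^7=17  3^8=20  3^9=29  3^10=25  3^11=13
  3^12=8  3^13=24  3^14=10  3^15=30  3^16=28  3^17=22
  3^18=4  3^19=12  3^20=5  3^21=15  3^22=14  3^23=11
  3^24=2  3^25=6  3^26=18  3^27=23  3^28=7
So 3^28 ≡ 7 (mod 31), giving n = 28.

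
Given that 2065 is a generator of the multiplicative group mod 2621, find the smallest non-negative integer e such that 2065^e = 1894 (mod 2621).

Baby-step giant-step with m = ceil(sqrt(2620)) = 52.
Baby table (2065^j mod 2621 for j=0..51):
  0:1  1:2065  2:2479  3:322  4:1817  5:1454  6:1465  7:591
  8:1650  9:2571  10:1590  11:1858  12:2247  13:885  14:688  15:138
  16:1902  17:1372  18:2500  19:1751  20:1456  21:353  22:307  23:2294
  24:963  25:1877  26:2167  27:808  28:1564  29:588  30:697  31:376
  32:624  33:1649  34:506  35:1732  36:1536  37:430  38:2052  39:1844
  40:2168  41:252  42:1422  43:910  44:2514  45:1830  46:2089  47:2240
  48:2156  49:1682  50:505  51:2288
Giant step factor: 2065^(-52) ≡ 189 (mod 2621).
Scan 1894·189^i mod 2621 for i = 0, 1, …:
  i=0: 1894   i=1: 1510   i=2: 2322   i=3: 1151
  i=4: 2617   i=5: 1865   i=6: 1271   i=7: 1708
  i=8: 429   i=9: 2451     …   i=42: 396
  i=43: 1456
Match at i=43, j=20: e = 43·52 + 20 = 2256.

2256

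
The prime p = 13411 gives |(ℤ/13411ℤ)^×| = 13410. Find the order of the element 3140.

4470

The order of 3140 must divide p − 1 = 13410 = 2 · 3^2 · 5 · 149.
Divisors: 1, 2, 3, 5, 6, 9, 10, 15, 18, 30, 45, 90, 149, 298, 447, 745, 894, 1341, 1490, 2235, 2682, 4470, 6705, 13410.
Check each in increasing order: 3140^1 ≡ 3140;  3140^2 ≡ 2515;  3140^3 ≡ 11432;  3140^5 ≡ 11707;  3140^6 ≡ 429;  3140^9 ≡ 9313;  3140^10 ≡ 6840;  3140^15 ≡ 12210;  3140^18 ≡ 3032;  3140^30 ≡ 7424;  3140^45 ≡ 2091;  3140^90 ≡ 295;  3140^149 ≡ 11081;  3140^298 ≡ 10856;  3140^447 ≡ 12077;  3140^745 ≡ 1976;  3140^894 ≡ 9304;  3140^1341 ≡ 7050;  3140^1490 ≡ 1975;  3140^2235 ≡ 13410;  3140^2682 ≡ 1334;  3140^4470 ≡ 1.
Smallest exponent giving 1 is 4470.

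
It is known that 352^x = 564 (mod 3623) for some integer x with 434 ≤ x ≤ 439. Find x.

Compute 352^434 mod 3623 = 1263, then multiply by 352 repeatedly:
  352^434=1263  352^435=2570  352^436=2513  352^437=564
Found 564 at exponent 437.

437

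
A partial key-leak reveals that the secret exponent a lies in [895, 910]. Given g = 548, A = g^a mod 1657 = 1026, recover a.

904

Compute 548^895 mod 1657 = 335, then multiply by 548 repeatedly:
  548^895=335  548^896=1310  548^897=399  548^898=1585  548^899=312
  548^900=305  548^901=1440  548^902=388  548^903=528  548^904=1026
Found 1026 at exponent 904.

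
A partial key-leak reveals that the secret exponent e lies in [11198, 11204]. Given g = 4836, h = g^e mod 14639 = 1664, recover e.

11204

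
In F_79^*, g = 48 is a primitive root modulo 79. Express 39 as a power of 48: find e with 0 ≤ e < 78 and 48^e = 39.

25

Successive powers of 48 modulo 79:
  48^0=1  48^1=48  48^2=13  48^3=71  48^4=11  48^5=54
  48^6=64  48^7=70  48^8=42  48^9=41  48^10=72  48^11=59
  48^12=67  48^13=56  48^14=2  48^15=17  48^16=26  48^17=63
  48^18=22  48^19=29  48^20=49  48^21=61  48^22=5  48^23=3
  48^24=65  48^25=39
So 48^25 ≡ 39 (mod 79), giving e = 25.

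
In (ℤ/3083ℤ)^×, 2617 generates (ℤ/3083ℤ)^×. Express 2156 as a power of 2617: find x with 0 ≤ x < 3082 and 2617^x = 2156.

Baby-step giant-step with m = ceil(sqrt(3082)) = 56.
Baby table (2617^j mod 3083 for j=0..55):
  0:1  1:2617  2:1346  3:1696  4:1995  5:1396  6:3060  7:1469
  8:2955  9:1071  10:360  11:1805  12:529  13:126  14:2944  15:31
  16:969  17:1647  18:165  19:185  20:114  21:2370  22:2377  23:2198
  24:2371  25:1911  26:461  27:984  28:823  29:1857  30:961  31:2292
  32:1729  33:2032  34:2652  35:451  36:2561  37:2778  38:312  39:2592
  40:664  41:1959  42:2757  43:849  44:2073  45:2044  46:143  47:1188
  48:1332  49:2054  50:1649  51:2316  52:2877  53:423  54:194  55:2086
Giant step factor: 2617^(-56) ≡ 202 (mod 3083).
Scan 2156·202^i mod 3083 for i = 0, 1, …:
  i=0: 2156   i=1: 809   i=2: 19   i=3: 755
  i=4: 1443   i=5: 1684   i=6: 1038   i=7: 32
  i=8: 298   i=9: 1619     …   i=41: 2630
  i=42: 984
Match at i=42, j=27: x = 42·56 + 27 = 2379.

2379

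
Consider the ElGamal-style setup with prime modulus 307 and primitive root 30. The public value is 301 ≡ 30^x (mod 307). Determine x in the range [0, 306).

Baby-step giant-step with m = ceil(sqrt(306)) = 18.
Baby table (30^j mod 307 for j=0..17):
  0:1  1:30  2:286  3:291  4:134  5:29  6:256  7:5
  8:150  9:202  10:227  11:56  12:145  13:52  14:25  15:136
  16:89  17:214
Giant step factor: 30^(-18) ≡ 216 (mod 307).
Scan 301·216^i mod 307 for i = 0, 1, …:
  i=0: 301   i=1: 239   i=2: 48   i=3: 237
  i=4: 230   i=5: 253   i=6: 2   i=7: 125
  i=8: 291
Match at i=8, j=3: x = 8·18 + 3 = 147.

147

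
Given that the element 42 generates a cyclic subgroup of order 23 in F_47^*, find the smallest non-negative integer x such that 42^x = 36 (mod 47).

Successive powers of 42 modulo 47:
  42^0=1  42^1=42  42^2=25  42^3=16  42^4=14  42^5=24
  42^6=21  42^7=36
So 42^7 ≡ 36 (mod 47), giving x = 7.

7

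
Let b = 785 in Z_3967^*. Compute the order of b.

1322

The order of 785 must divide p − 1 = 3966 = 2 · 3 · 661.
Divisors: 1, 2, 3, 6, 661, 1322, 1983, 3966.
Check each in increasing order: 785^1 ≡ 785;  785^2 ≡ 1340;  785^3 ≡ 645;  785^6 ≡ 3457;  785^661 ≡ 3966;  785^1322 ≡ 1.
Smallest exponent giving 1 is 1322.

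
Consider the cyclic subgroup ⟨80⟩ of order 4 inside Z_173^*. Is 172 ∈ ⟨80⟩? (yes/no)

⟨80⟩ has order 4; its elements mod 173 are {1, 80, 93, 172}.
172 is in this set.

yes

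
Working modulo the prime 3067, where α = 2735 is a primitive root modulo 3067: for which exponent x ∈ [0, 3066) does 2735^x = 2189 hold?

Baby-step giant-step with m = ceil(sqrt(3066)) = 56.
Baby table (2735^j mod 3067 for j=0..55):
  0:1  1:2735  2:2879  3:1076  4:1607  5:134  6:1517  7:2411
  8:35  9:648  10:2621  11:856  12:1039  13:1623  14:956  15:1576
  16:1225  17:1211  18:2792  19:2357  20:2628  21:1599  22:2790  23:3021
  24:3004  25:2514  26:2643  27:2753  28:3037  29:759  30:2573  31:1457
  32:862  33:2114  34:495  35:1278  36:2017  37:2029  38:1112  39:1923
  40:2567  41:382  42:1990  43:1792  44:54  45:474  46:2116  47:2898
  48:902  49:1102  50:2176  51:1380  52:1890  53:1255  54:452  55:219
Giant step factor: 2735^(-56) ≡ 2716 (mod 3067).
Scan 2189·2716^i mod 3067 for i = 0, 1, …:
  i=0: 2189   i=1: 1478   i=2: 2612   i=3: 221
  i=4: 2171   i=5: 1662   i=6: 2435   i=7: 1008
  i=8: 1964   i=9: 711     …   i=42: 75
  i=43: 1278
Match at i=43, j=35: x = 43·56 + 35 = 2443.

2443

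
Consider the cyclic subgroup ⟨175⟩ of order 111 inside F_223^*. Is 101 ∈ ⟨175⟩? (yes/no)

101 ∈ ⟨175⟩ iff 101^111 ≡ 1 (mod 223), since |⟨175⟩| = 111.
101^111 mod 223 = 1.
Since 1 = 1, 101 lies in the subgroup.

yes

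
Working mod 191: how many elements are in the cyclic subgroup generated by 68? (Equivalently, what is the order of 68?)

The order of 68 must divide p − 1 = 190 = 2 · 5 · 19.
Divisors: 1, 2, 5, 10, 19, 38, 95, 190.
Check each in increasing order: 68^1 ≡ 68;  68^2 ≡ 40;  68^5 ≡ 121;  68^10 ≡ 125;  68^19 ≡ 109;  68^38 ≡ 39;  68^95 ≡ 1.
Smallest exponent giving 1 is 95.

95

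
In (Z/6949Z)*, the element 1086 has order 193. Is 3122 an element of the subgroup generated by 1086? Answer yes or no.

no

3122 ∈ ⟨1086⟩ iff 3122^193 ≡ 1 (mod 6949), since |⟨1086⟩| = 193.
3122^193 mod 6949 = 5006.
Since 5006 ≠ 1, 3122 does not lie in the subgroup.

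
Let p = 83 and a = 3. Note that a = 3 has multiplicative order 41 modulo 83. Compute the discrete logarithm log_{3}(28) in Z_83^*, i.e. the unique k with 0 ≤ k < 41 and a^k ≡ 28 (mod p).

Baby-step giant-step with m = ceil(sqrt(41)) = 7.
Baby table (3^j mod 83 for j=0..6):
  0:1  1:3  2:9  3:27  4:81  5:77  6:65
Giant step factor: 3^(-7) ≡ 63 (mod 83).
Scan 28·63^i mod 83 for i = 0, 1, …:
  i=0: 28   i=1: 21   i=2: 78   i=3: 17
  i=4: 75   i=5: 77
Match at i=5, j=5: k = 5·7 + 5 = 40.

40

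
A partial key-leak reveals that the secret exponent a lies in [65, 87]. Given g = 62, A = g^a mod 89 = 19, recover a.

Compute 62^65 mod 89 = 35, then multiply by 62 repeatedly:
  62^65=35  62^66=34  62^67=61  62^68=44  62^69=58
  62^70=36  62^71=7  62^72=78  62^73=30  62^74=80
  62^75=65  62^76=25  62^77=37  62^78=69  62^79=6
  62^80=16  62^81=13  62^82=5  62^83=43  62^84=85
  62^85=19
Found 19 at exponent 85.

85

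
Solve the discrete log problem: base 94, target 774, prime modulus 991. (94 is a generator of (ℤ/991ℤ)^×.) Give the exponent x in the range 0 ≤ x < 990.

288

Baby-step giant-step with m = ceil(sqrt(990)) = 32.
Baby table (94^j mod 991 for j=0..31):
  0:1  1:94  2:908  3:126  4:943  5:443  6:20  7:889
  8:322  9:538  10:31  11:932  12:400  13:933  14:494  15:850
  16:620  17:802  18:72  19:822  20:961  21:153  22:508  23:184
  24:449  25:584  26:391  27:87  28:250  29:707  30:61  31:779
Giant step factor: 94^(-32) ≡ 835 (mod 991).
Scan 774·835^i mod 991 for i = 0, 1, …:
  i=0: 774   i=1: 158   i=2: 127   i=3: 8
  i=4: 734   i=5: 452   i=6: 840   i=7: 763
  i=8: 883   i=9: 1
Match at i=9, j=0: x = 9·32 + 0 = 288.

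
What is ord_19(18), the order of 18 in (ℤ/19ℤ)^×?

The order of 18 must divide p − 1 = 18 = 2 · 3^2.
Divisors: 1, 2, 3, 6, 9, 18.
Check each in increasing order: 18^1 ≡ 18;  18^2 ≡ 1.
Smallest exponent giving 1 is 2.

2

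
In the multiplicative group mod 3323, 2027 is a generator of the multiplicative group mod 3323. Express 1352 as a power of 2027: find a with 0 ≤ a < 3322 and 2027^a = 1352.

3175

Baby-step giant-step with m = ceil(sqrt(3322)) = 58.
Baby table (2027^j mod 3323 for j=0..57):
  0:1  1:2027  2:1501  3:1982  4:7  5:897  6:538  7:582
  8:49  9:2956  10:443  11:751  12:343  13:754  14:3101  15:1934
  16:2401  17:1955  18:1769  19:246  20:192  21:393  22:2414  23:1722
  24:1344  25:2751  26:283  27:2085  28:2762  29:2642  30:1981  31:1303
  32:2719  33:1879  34:575  35:2475  36:2418  37:3184  38:702  39:710
  40:311  41:2350  42:1591  43:1647  44:2177  45:3158  46:1168  47:1560
  48:1947  49:2168  50:1530  51:951  52:337  53:1884  54:741  55:11
  56:2359  57:3219
Giant step factor: 2027^(-58) ≡ 1321 (mod 3323).
Scan 1352·1321^i mod 3323 for i = 0, 1, …:
  i=0: 1352   i=1: 1541   i=2: 1985   i=3: 338
  i=4: 1216   i=5: 1327   i=6: 1746   i=7: 304
  i=8: 2824   i=9: 2098     …   i=53: 2879
  i=54: 1647
Match at i=54, j=43: a = 54·58 + 43 = 3175.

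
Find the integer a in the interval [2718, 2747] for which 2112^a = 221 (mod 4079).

2730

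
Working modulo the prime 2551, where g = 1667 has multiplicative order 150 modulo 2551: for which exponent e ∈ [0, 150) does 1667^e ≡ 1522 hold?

34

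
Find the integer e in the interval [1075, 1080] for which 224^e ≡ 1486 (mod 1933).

1076

Compute 224^1075 mod 1933 = 231, then multiply by 224 repeatedly:
  224^1075=231  224^1076=1486
Found 1486 at exponent 1076.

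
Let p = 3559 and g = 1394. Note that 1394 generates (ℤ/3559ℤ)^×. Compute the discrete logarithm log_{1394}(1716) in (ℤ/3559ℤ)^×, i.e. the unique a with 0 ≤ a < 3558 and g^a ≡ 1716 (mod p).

Baby-step giant-step with m = ceil(sqrt(3558)) = 60.
Baby table (1394^j mod 3559 for j=0..59):
  0:1  1:1394  2:22  3:2196  4:484  5:2045  6:3530  7:2282
  8:2921  9:378  10:200  11:1198  12:841  13:1443  14:707  15:3274
  16:1318  17:848  18:524  19:861  20:851  21:1147  22:927  23:321
  24:2599  25:3503  26:234  27:2327  28:1589  29:1368  30:2927  31:1624
  32:332  33:138  34:186  35:3036  36:533  37:2730  38:1049  39:3116
  40:1724  41:931  42:2338  43:2687  44:1610  45:2170  46:3389  47:1473
  48:3378  49:375  50:3136  51:1132  52:1371  53:3550  54:1690  55:3361
  56:1590  57:2762  58:2949  59:261
Giant step factor: 1394^(-60) ≡ 2063 (mod 3559).
Scan 1716·2063^i mod 3559 for i = 0, 1, …:
  i=0: 1716   i=1: 2462   i=2: 413   i=3: 1418
  i=4: 3395   i=5: 3332   i=6: 1487   i=7: 3382
  i=8: 1426   i=9: 2104     …   i=13: 1931
  i=14: 1132
Match at i=14, j=51: a = 14·60 + 51 = 891.

891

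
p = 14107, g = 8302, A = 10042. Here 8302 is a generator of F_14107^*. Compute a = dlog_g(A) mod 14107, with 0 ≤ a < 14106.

Baby-step giant-step with m = ceil(sqrt(14106)) = 119.
Baby table (8302^j mod 14107 for j=0..118):
  0:1  1:8302  2:10509  3:8030  4:9485  5:13303  6:11910  7:857
  8:4886  9:5947  10:11601  11:3013  12:2215  13:7509  14:885  15:11630
  16:3952  17:10729  18:560  19:7917  20:2421  21:10774  22:7368  23:1184
  24:11096  25:282  26:13509  27:1068  28:7340  29:8547  30:13091  31:1154
  32:1855  33:9473  34:12428  35:12765  36:3246  37:3922  38:1488  39:9751
  40:6836  41:11  42:6680  43:2743  44:3688  45:5586  46:5263  47:4047
  48:9427  49:11425  50:8989  51:648  52:4929  53:10258  54:12064  55:9735
  56:967  57:1151  58:5163  59:6160  60:2445  61:12524  62:5658  63:10513
  64:13024  65:9200  66:3102  67:7529  68:11748  69:10205  70:9375  71:2931
  72:12694  73:6298  74:5454  75:9745  76:13452  77:7492  78:821  79:2261
  80:8512  81:4661  82:121  83:2945  84:1959  85:12354  86:5018  87:1465
  88:2196  89:4948  90:12819  91:130  92:7128  93:11898  94:14089  95:5741
  96:8336  97:10637  98:12661  99:365  100:11332  101:12788  102:10801  103:5810
  104:2787  105:2194  106:2451  107:5908  108:12284  109:2265  110:13506  111:4376
  112:4027  113:12671  114:12850  115:3566  116:8446  117:6902  118:11877
Giant step factor: 8302^(-119) ≡ 1120 (mod 14107).
Scan 10042·1120^i mod 14107 for i = 0, 1, …:
  i=0: 10042   i=1: 3761   i=2: 8434   i=3: 8497
  i=4: 8522   i=5: 8308   i=6: 8447   i=7: 8950
  i=8: 8030
Match at i=8, j=3: a = 8·119 + 3 = 955.

955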